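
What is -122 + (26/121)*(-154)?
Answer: -1706/11 ≈ -155.09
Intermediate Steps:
-122 + (26/121)*(-154) = -122 - 364/11 = -1706/11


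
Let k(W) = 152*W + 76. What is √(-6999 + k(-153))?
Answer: I*√30179 ≈ 173.72*I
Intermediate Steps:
k(W) = 76 + 152*W
√(-6999 + k(-153)) = √(-6999 + (76 + 152*(-153))) = √(-6999 + (76 - 23256)) = √(-6999 - 23180) = √(-30179) = I*√30179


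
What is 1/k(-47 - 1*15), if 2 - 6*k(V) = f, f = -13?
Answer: 2/5 ≈ 0.40000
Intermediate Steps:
k(V) = 5/2 (k(V) = 1/3 - 1/6*(-13) = 1/3 + 13/6 = 5/2)
1/k(-47 - 1*15) = 1/(5/2) = 2/5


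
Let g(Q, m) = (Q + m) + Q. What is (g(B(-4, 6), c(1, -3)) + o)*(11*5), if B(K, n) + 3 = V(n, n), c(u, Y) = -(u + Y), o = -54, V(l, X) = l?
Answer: -2530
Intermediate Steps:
c(u, Y) = -Y - u (c(u, Y) = -(Y + u) = -Y - u)
B(K, n) = -3 + n
g(Q, m) = m + 2*Q
(g(B(-4, 6), c(1, -3)) + o)*(11*5) = (((-1*(-3) - 1*1) + 2*(-3 + 6)) - 54)*(11*5) = (((3 - 1) + 2*3) - 54)*55 = ((2 + 6) - 54)*55 = (8 - 54)*55 = -46*55 = -2530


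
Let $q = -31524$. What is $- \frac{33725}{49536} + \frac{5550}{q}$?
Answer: $- \frac{3013675}{3517056} \approx -0.85687$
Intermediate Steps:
$- \frac{33725}{49536} + \frac{5550}{q} = - \frac{33725}{49536} + \frac{5550}{-31524} = \left(-33725\right) \frac{1}{49536} + 5550 \left(- \frac{1}{31524}\right) = - \frac{33725}{49536} - \frac{25}{142} = - \frac{3013675}{3517056}$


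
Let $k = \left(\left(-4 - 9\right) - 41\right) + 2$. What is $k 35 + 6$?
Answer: $-1814$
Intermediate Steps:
$k = -52$ ($k = \left(\left(-4 - 9\right) - 41\right) + 2 = \left(-13 - 41\right) + 2 = -54 + 2 = -52$)
$k 35 + 6 = \left(-52\right) 35 + 6 = -1820 + 6 = -1814$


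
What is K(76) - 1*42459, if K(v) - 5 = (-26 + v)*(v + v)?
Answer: -34854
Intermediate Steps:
K(v) = 5 + 2*v*(-26 + v) (K(v) = 5 + (-26 + v)*(v + v) = 5 + (-26 + v)*(2*v) = 5 + 2*v*(-26 + v))
K(76) - 1*42459 = (5 - 52*76 + 2*76²) - 1*42459 = (5 - 3952 + 2*5776) - 42459 = (5 - 3952 + 11552) - 42459 = 7605 - 42459 = -34854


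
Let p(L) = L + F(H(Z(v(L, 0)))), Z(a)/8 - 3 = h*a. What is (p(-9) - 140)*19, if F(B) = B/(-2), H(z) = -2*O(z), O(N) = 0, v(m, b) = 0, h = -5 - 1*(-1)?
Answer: -2831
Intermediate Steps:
h = -4 (h = -5 + 1 = -4)
Z(a) = 24 - 32*a (Z(a) = 24 + 8*(-4*a) = 24 - 32*a)
H(z) = 0 (H(z) = -2*0 = 0)
F(B) = -B/2 (F(B) = B*(-½) = -B/2)
p(L) = L (p(L) = L - ½*0 = L + 0 = L)
(p(-9) - 140)*19 = (-9 - 140)*19 = -149*19 = -2831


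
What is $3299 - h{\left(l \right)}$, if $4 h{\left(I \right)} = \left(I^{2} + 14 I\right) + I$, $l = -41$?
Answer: $\frac{6065}{2} \approx 3032.5$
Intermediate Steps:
$h{\left(I \right)} = \frac{I^{2}}{4} + \frac{15 I}{4}$ ($h{\left(I \right)} = \frac{\left(I^{2} + 14 I\right) + I}{4} = \frac{I^{2} + 15 I}{4} = \frac{I^{2}}{4} + \frac{15 I}{4}$)
$3299 - h{\left(l \right)} = 3299 - \frac{1}{4} \left(-41\right) \left(15 - 41\right) = 3299 - \frac{1}{4} \left(-41\right) \left(-26\right) = 3299 - \frac{533}{2} = \frac{6065}{2}$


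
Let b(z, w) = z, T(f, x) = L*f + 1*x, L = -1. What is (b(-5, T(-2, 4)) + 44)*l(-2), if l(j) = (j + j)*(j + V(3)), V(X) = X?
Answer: -156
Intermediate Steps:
T(f, x) = x - f (T(f, x) = -f + 1*x = -f + x = x - f)
l(j) = 2*j*(3 + j) (l(j) = (j + j)*(j + 3) = (2*j)*(3 + j) = 2*j*(3 + j))
(b(-5, T(-2, 4)) + 44)*l(-2) = (-5 + 44)*(2*(-2)*(3 - 2)) = 39*(2*(-2)*1) = 39*(-4) = -156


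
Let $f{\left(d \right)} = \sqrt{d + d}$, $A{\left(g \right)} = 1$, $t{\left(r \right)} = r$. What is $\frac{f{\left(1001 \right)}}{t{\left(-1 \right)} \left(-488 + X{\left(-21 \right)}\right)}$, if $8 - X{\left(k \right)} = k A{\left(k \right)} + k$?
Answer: $\frac{\sqrt{2002}}{438} \approx 0.10215$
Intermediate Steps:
$f{\left(d \right)} = \sqrt{2} \sqrt{d}$ ($f{\left(d \right)} = \sqrt{2 d} = \sqrt{2} \sqrt{d}$)
$X{\left(k \right)} = 8 - 2 k$ ($X{\left(k \right)} = 8 - \left(k 1 + k\right) = 8 - \left(k + k\right) = 8 - 2 k$)
$\frac{f{\left(1001 \right)}}{t{\left(-1 \right)} \left(-488 + X{\left(-21 \right)}\right)} = \frac{\sqrt{2} \sqrt{1001}}{\left(-1\right) \left(-488 + \left(8 - -42\right)\right)} = \frac{\sqrt{2002}}{\left(-1\right) \left(-488 + \left(8 + 42\right)\right)} = \frac{\sqrt{2002}}{\left(-1\right) \left(-488 + 50\right)} = \frac{\sqrt{2002}}{\left(-1\right) \left(-438\right)} = \frac{\sqrt{2002}}{438}$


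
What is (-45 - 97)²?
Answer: 20164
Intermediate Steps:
(-45 - 97)² = (-142)² = 20164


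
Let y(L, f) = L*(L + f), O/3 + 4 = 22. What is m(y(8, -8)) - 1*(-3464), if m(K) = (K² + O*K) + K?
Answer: 3464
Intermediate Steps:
O = 54 (O = -12 + 3*22 = -12 + 66 = 54)
m(K) = K² + 55*K (m(K) = (K² + 54*K) + K = K² + 55*K)
m(y(8, -8)) - 1*(-3464) = (8*(8 - 8))*(55 + 8*(8 - 8)) - 1*(-3464) = (8*0)*(55 + 8*0) + 3464 = 0*(55 + 0) + 3464 = 0*55 + 3464 = 0 + 3464 = 3464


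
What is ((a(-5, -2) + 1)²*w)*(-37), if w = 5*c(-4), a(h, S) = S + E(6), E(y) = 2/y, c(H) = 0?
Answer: 0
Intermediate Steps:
a(h, S) = ⅓ + S (a(h, S) = S + 2/6 = S + 2*(⅙) = S + ⅓ = ⅓ + S)
w = 0 (w = 5*0 = 0)
((a(-5, -2) + 1)²*w)*(-37) = (((⅓ - 2) + 1)²*0)*(-37) = ((-5/3 + 1)²*0)*(-37) = ((-⅔)²*0)*(-37) = ((4/9)*0)*(-37) = 0*(-37) = 0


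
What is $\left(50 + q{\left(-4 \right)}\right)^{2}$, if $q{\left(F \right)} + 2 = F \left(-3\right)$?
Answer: $3600$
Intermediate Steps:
$q{\left(F \right)} = -2 - 3 F$ ($q{\left(F \right)} = -2 + F \left(-3\right) = -2 - 3 F$)
$\left(50 + q{\left(-4 \right)}\right)^{2} = \left(50 - -10\right)^{2} = \left(50 + \left(-2 + 12\right)\right)^{2} = \left(50 + 10\right)^{2} = 60^{2} = 3600$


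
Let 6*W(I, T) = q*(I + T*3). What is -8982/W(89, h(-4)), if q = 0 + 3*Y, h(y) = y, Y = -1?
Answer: 17964/77 ≈ 233.30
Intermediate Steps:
q = -3 (q = 0 + 3*(-1) = 0 - 3 = -3)
W(I, T) = -3*T/2 - I/2 (W(I, T) = (-3*(I + T*3))/6 = (-3*(I + 3*T))/6 = (-9*T - 3*I)/6 = -3*T/2 - I/2)
-8982/W(89, h(-4)) = -8982/(-3/2*(-4) - 1/2*89) = -8982/(6 - 89/2) = -8982/(-77/2) = -8982*(-2/77) = 17964/77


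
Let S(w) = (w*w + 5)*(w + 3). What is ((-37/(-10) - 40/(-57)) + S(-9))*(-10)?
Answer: 291611/57 ≈ 5116.0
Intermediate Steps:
S(w) = (3 + w)*(5 + w²) (S(w) = (w² + 5)*(3 + w) = (5 + w²)*(3 + w) = (3 + w)*(5 + w²))
((-37/(-10) - 40/(-57)) + S(-9))*(-10) = ((-37/(-10) - 40/(-57)) + (15 + (-9)³ + 3*(-9)² + 5*(-9)))*(-10) = ((-37*(-⅒) - 40*(-1/57)) + (15 - 729 + 3*81 - 45))*(-10) = ((37/10 + 40/57) + (15 - 729 + 243 - 45))*(-10) = (2509/570 - 516)*(-10) = -291611/570*(-10) = 291611/57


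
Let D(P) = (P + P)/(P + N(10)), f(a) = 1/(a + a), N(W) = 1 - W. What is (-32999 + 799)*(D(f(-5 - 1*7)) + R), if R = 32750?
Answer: -32691059200/31 ≈ -1.0546e+9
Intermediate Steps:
f(a) = 1/(2*a)
D(P) = 2*P/(-9 + P) (D(P) = (P + P)/(P + (1 - 1*10)) = (2*P)/(P + (1 - 10)) = (2*P)/(P - 9) = (2*P)/(-9 + P) = 2*P/(-9 + P))
(-32999 + 799)*(D(f(-5 - 1*7)) + R) = (-32999 + 799)*(2*(1/(2*(-5 - 1*7)))/(-9 + 1/(2*(-5 - 1*7))) + 32750) = -32200*(2*(1/(2*(-5 - 7)))/(-9 + 1/(2*(-5 - 7))) + 32750) = -32200*(2*((1/2)/(-12))/(-9 + (1/2)/(-12)) + 32750) = -32200*(2*((1/2)*(-1/12))/(-9 + (1/2)*(-1/12)) + 32750) = -32200*(2*(-1/24)/(-9 - 1/24) + 32750) = -32200*(2*(-1/24)/(-217/24) + 32750) = -32200*(2*(-1/24)*(-24/217) + 32750) = -32200*(2/217 + 32750) = -32200*7106752/217 = -32691059200/31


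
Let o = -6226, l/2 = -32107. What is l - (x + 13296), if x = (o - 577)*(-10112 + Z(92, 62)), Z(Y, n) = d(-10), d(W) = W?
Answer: -68937476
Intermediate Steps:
l = -64214 (l = 2*(-32107) = -64214)
Z(Y, n) = -10
x = 68859966 (x = (-6226 - 577)*(-10112 - 10) = -6803*(-10122) = 68859966)
l - (x + 13296) = -64214 - (68859966 + 13296) = -64214 - 1*68873262 = -64214 - 68873262 = -68937476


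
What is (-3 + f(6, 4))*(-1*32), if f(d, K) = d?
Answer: -96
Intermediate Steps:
(-3 + f(6, 4))*(-1*32) = (-3 + 6)*(-1*32) = 3*(-32) = -96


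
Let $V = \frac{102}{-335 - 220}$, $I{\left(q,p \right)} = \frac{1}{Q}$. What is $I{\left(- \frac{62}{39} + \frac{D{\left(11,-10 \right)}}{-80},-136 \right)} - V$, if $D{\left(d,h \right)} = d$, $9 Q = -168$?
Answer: $\frac{1349}{10360} \approx 0.13021$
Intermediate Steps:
$Q = - \frac{56}{3}$ ($Q = \frac{1}{9} \left(-168\right) = - \frac{56}{3} \approx -18.667$)
$I{\left(q,p \right)} = - \frac{3}{56}$ ($I{\left(q,p \right)} = \frac{1}{- \frac{56}{3}} = - \frac{3}{56}$)
$V = - \frac{34}{185}$ ($V = \frac{102}{-555} = 102 \left(- \frac{1}{555}\right) = - \frac{34}{185} \approx -0.18378$)
$I{\left(- \frac{62}{39} + \frac{D{\left(11,-10 \right)}}{-80},-136 \right)} - V = - \frac{3}{56} - - \frac{34}{185} = - \frac{3}{56} + \frac{34}{185} = \frac{1349}{10360}$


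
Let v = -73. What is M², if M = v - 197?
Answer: 72900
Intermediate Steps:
M = -270 (M = -73 - 197 = -270)
M² = (-270)² = 72900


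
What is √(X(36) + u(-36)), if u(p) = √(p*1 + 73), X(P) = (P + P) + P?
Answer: √(108 + √37) ≈ 10.681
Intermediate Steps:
X(P) = 3*P (X(P) = 2*P + P = 3*P)
u(p) = √(73 + p) (u(p) = √(p + 73) = √(73 + p))
√(X(36) + u(-36)) = √(3*36 + √(73 - 36)) = √(108 + √37)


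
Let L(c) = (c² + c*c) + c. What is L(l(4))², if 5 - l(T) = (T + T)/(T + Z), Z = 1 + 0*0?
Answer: 439569/625 ≈ 703.31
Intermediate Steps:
Z = 1 (Z = 1 + 0 = 1)
l(T) = 5 - 2*T/(1 + T) (l(T) = 5 - (T + T)/(T + 1) = 5 - 2*T/(1 + T))
L(c) = c + 2*c² (L(c) = (c² + c²) + c = 2*c² + c = c + 2*c²)
L(l(4))² = (((5 + 3*4)/(1 + 4))*(1 + 2*((5 + 3*4)/(1 + 4))))² = (((5 + 12)/5)*(1 + 2*((5 + 12)/5)))² = (((⅕)*17)*(1 + 2*((⅕)*17)))² = (17*(1 + 2*(17/5))/5)² = (17*(1 + 34/5)/5)² = ((17/5)*(39/5))² = (663/25)² = 439569/625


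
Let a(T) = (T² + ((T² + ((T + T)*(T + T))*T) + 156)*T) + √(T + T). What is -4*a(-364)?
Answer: -280690428928 - 8*I*√182 ≈ -2.8069e+11 - 107.93*I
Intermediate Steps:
a(T) = T² + T*(156 + T² + 4*T³) + √2*√T (a(T) = (T² + ((T² + ((2*T)*(2*T))*T) + 156)*T) + √(2*T) = (T² + ((T² + (4*T²)*T) + 156)*T) + √2*√T = (T² + ((T² + 4*T³) + 156)*T) + √2*√T = (T² + (156 + T² + 4*T³)*T) + √2*√T = (T² + T*(156 + T² + 4*T³)) + √2*√T = T² + T*(156 + T² + 4*T³) + √2*√T)
-4*a(-364) = -4*((-364)² + (-364)³ + 4*(-364)⁴ + 156*(-364) + √2*√(-364)) = -4*(132496 - 48228544 + 4*17555190016 - 56784 + √2*(2*I*√91)) = -4*(132496 - 48228544 + 70220760064 - 56784 + 2*I*√182) = -4*(70172607232 + 2*I*√182) = -280690428928 - 8*I*√182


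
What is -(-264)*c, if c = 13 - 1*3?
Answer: 2640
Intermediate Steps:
c = 10 (c = 13 - 3 = 10)
-(-264)*c = -(-264)*10 = -22*(-120) = 2640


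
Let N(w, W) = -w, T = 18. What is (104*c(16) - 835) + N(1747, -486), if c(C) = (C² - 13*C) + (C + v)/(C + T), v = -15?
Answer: 41022/17 ≈ 2413.1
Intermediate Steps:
c(C) = C² - 13*C + (-15 + C)/(18 + C) (c(C) = (C² - 13*C) + (C - 15)/(C + 18) = (C² - 13*C) + (-15 + C)/(18 + C) = C² - 13*C + (-15 + C)/(18 + C))
(104*c(16) - 835) + N(1747, -486) = (104*((-15 + 16³ - 233*16 + 5*16²)/(18 + 16)) - 835) - 1*1747 = (104*((-15 + 4096 - 3728 + 5*256)/34) - 835) - 1747 = (104*((-15 + 4096 - 3728 + 1280)/34) - 835) - 1747 = (104*((1/34)*1633) - 835) - 1747 = (104*(1633/34) - 835) - 1747 = (84916/17 - 835) - 1747 = 70721/17 - 1747 = 41022/17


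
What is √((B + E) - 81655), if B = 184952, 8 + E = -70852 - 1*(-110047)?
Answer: 2*√35621 ≈ 377.47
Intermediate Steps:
E = 39187 (E = -8 + (-70852 - 1*(-110047)) = -8 + (-70852 + 110047) = -8 + 39195 = 39187)
√((B + E) - 81655) = √((184952 + 39187) - 81655) = √(224139 - 81655) = √142484 = 2*√35621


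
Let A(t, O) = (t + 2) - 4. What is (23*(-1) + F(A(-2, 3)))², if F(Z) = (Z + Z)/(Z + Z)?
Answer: 484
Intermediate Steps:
A(t, O) = -2 + t (A(t, O) = (2 + t) - 4 = -2 + t)
F(Z) = 1 (F(Z) = (2*Z)/((2*Z)) = (2*Z)*(1/(2*Z)) = 1)
(23*(-1) + F(A(-2, 3)))² = (23*(-1) + 1)² = (-23 + 1)² = (-22)² = 484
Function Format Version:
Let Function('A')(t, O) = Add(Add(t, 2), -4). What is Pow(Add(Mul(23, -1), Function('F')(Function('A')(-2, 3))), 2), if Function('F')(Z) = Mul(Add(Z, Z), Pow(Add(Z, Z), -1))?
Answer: 484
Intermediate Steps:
Function('A')(t, O) = Add(-2, t) (Function('A')(t, O) = Add(Add(2, t), -4) = Add(-2, t))
Function('F')(Z) = 1 (Function('F')(Z) = Mul(Mul(2, Z), Pow(Mul(2, Z), -1)) = Mul(Mul(2, Z), Mul(Rational(1, 2), Pow(Z, -1))) = 1)
Pow(Add(Mul(23, -1), Function('F')(Function('A')(-2, 3))), 2) = Pow(Add(Mul(23, -1), 1), 2) = Pow(Add(-23, 1), 2) = Pow(-22, 2) = 484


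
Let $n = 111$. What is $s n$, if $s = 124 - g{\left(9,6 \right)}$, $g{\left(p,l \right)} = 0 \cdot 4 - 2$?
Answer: $13986$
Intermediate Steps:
$g{\left(p,l \right)} = -2$ ($g{\left(p,l \right)} = 0 - 2 = -2$)
$s = 126$ ($s = 124 - -2 = 124 + 2 = 126$)
$s n = 126 \cdot 111 = 13986$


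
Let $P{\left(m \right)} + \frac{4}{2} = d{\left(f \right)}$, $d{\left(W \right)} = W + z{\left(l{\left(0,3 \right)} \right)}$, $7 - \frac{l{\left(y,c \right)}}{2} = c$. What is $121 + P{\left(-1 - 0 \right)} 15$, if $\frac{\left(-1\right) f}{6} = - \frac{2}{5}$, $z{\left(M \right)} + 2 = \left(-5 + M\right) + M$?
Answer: $262$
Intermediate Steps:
$l{\left(y,c \right)} = 14 - 2 c$
$z{\left(M \right)} = -7 + 2 M$ ($z{\left(M \right)} = -2 + \left(\left(-5 + M\right) + M\right) = -2 + \left(-5 + 2 M\right) = -7 + 2 M$)
$f = \frac{12}{5}$ ($f = - 6 \left(- \frac{2}{5}\right) = - 6 \left(\left(-2\right) \frac{1}{5}\right) = \left(-6\right) \left(- \frac{2}{5}\right) = \frac{12}{5} \approx 2.4$)
$d{\left(W \right)} = 9 + W$ ($d{\left(W \right)} = W - \left(7 - 2 \left(14 - 6\right)\right) = W + \left(-7 + 2 \cdot 8\right) = W + \left(-7 + 16\right) = W + 9 = 9 + W$)
$P{\left(m \right)} = \frac{47}{5}$ ($P{\left(m \right)} = -2 + \left(9 + \frac{12}{5}\right) = -2 + \frac{57}{5} = \frac{47}{5}$)
$121 + P{\left(-1 - 0 \right)} 15 = 121 + \frac{47}{5} \cdot 15 = 121 + 141 = 262$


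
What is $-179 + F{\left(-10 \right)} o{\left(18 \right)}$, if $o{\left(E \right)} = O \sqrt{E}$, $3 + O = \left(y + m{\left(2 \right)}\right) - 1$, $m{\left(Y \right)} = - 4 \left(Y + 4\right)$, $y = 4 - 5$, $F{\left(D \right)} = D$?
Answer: $-179 + 870 \sqrt{2} \approx 1051.4$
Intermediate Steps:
$y = -1$ ($y = 4 - 5 = -1$)
$m{\left(Y \right)} = -16 - 4 Y$ ($m{\left(Y \right)} = - 4 \left(4 + Y\right) = -16 - 4 Y$)
$O = -29$ ($O = -3 - 26 = -29$)
$o{\left(E \right)} = - 29 \sqrt{E}$
$-179 + F{\left(-10 \right)} o{\left(18 \right)} = -179 - 10 \left(- 29 \sqrt{18}\right) = -179 - 10 \left(- 29 \cdot 3 \sqrt{2}\right) = -179 - 10 \left(- 87 \sqrt{2}\right) = -179 + 870 \sqrt{2}$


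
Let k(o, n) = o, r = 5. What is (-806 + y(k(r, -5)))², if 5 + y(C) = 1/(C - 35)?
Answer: 591997561/900 ≈ 6.5778e+5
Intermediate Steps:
y(C) = -5 + 1/(-35 + C) (y(C) = -5 + 1/(C - 35) = -5 + 1/(-35 + C))
(-806 + y(k(r, -5)))² = (-806 + (176 - 5*5)/(-35 + 5))² = (-806 + (176 - 25)/(-30))² = (-806 - 1/30*151)² = (-806 - 151/30)² = (-24331/30)² = 591997561/900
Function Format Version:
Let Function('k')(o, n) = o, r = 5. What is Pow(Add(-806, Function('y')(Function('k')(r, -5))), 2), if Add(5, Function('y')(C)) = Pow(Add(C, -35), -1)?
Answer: Rational(591997561, 900) ≈ 6.5778e+5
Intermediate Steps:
Function('y')(C) = Add(-5, Pow(Add(-35, C), -1)) (Function('y')(C) = Add(-5, Pow(Add(C, -35), -1)) = Add(-5, Pow(Add(-35, C), -1)))
Pow(Add(-806, Function('y')(Function('k')(r, -5))), 2) = Pow(Add(-806, Mul(Pow(Add(-35, 5), -1), Add(176, Mul(-5, 5)))), 2) = Pow(Add(-806, Mul(Pow(-30, -1), Add(176, -25))), 2) = Pow(Add(-806, Mul(Rational(-1, 30), 151)), 2) = Pow(Add(-806, Rational(-151, 30)), 2) = Pow(Rational(-24331, 30), 2) = Rational(591997561, 900)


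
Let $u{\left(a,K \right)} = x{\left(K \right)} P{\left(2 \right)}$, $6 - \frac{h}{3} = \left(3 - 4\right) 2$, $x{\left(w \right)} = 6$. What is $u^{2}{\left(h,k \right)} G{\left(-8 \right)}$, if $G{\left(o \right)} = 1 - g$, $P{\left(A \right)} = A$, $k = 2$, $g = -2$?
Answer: $432$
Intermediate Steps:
$h = 24$ ($h = 18 - 3 \left(3 - 4\right) 2 = 18 - 3 \left(\left(-1\right) 2\right) = 18 - -6 = 18 + 6 = 24$)
$G{\left(o \right)} = 3$ ($G{\left(o \right)} = 1 - -2 = 1 + 2 = 3$)
$u{\left(a,K \right)} = 12$ ($u{\left(a,K \right)} = 6 \cdot 2 = 12$)
$u^{2}{\left(h,k \right)} G{\left(-8 \right)} = 12^{2} \cdot 3 = 144 \cdot 3 = 432$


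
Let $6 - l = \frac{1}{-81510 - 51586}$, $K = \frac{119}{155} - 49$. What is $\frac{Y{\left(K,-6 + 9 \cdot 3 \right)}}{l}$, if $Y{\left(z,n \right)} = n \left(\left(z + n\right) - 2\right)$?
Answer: $- \frac{12664217496}{123779435} \approx -102.31$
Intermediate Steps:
$K = - \frac{7476}{155}$ ($K = 119 \cdot \frac{1}{155} - 49 = \frac{119}{155} - 49 = - \frac{7476}{155} \approx -48.232$)
$Y{\left(z,n \right)} = n \left(-2 + n + z\right)$ ($Y{\left(z,n \right)} = n \left(\left(n + z\right) - 2\right) = n \left(-2 + n + z\right)$)
$l = \frac{798577}{133096}$ ($l = 6 - \frac{1}{-81510 - 51586} = 6 - \frac{1}{-133096} = 6 - - \frac{1}{133096} = 6 + \frac{1}{133096} = \frac{798577}{133096} \approx 6.0$)
$\frac{Y{\left(K,-6 + 9 \cdot 3 \right)}}{l} = \frac{\left(-6 + 9 \cdot 3\right) \left(-2 + \left(-6 + 9 \cdot 3\right) - \frac{7476}{155}\right)}{\frac{798577}{133096}} = \left(-6 + 27\right) \left(-2 + \left(-6 + 27\right) - \frac{7476}{155}\right) \frac{133096}{798577} = 21 \left(-2 + 21 - \frac{7476}{155}\right) \frac{133096}{798577} = 21 \left(- \frac{4531}{155}\right) \frac{133096}{798577} = \left(- \frac{95151}{155}\right) \frac{133096}{798577} = - \frac{12664217496}{123779435}$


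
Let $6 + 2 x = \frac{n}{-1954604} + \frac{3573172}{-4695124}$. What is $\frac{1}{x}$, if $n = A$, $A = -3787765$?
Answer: $- \frac{4588554075448}{11065689707851} \approx -0.41467$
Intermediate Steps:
$n = -3787765$
$x = - \frac{11065689707851}{4588554075448}$ ($x = -3 + \frac{- \frac{3787765}{-1954604} + \frac{3573172}{-4695124}}{2} = -3 + \frac{\left(-3787765\right) \left(- \frac{1}{1954604}\right) + 3573172 \left(- \frac{1}{4695124}\right)}{2} = -3 + \frac{\frac{3787765}{1954604} - \frac{893293}{1173781}}{2} = -3 + \frac{1}{2} \cdot \frac{2699972518493}{2294277037724} = -3 + \frac{2699972518493}{4588554075448} = - \frac{11065689707851}{4588554075448} \approx -2.4116$)
$\frac{1}{x} = \frac{1}{- \frac{11065689707851}{4588554075448}} = - \frac{4588554075448}{11065689707851}$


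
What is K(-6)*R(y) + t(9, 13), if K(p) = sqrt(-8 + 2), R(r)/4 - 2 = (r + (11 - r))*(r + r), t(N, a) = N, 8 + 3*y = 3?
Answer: 9 - 416*I*sqrt(6)/3 ≈ 9.0 - 339.66*I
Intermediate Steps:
y = -5/3 (y = -8/3 + (1/3)*3 = -8/3 + 1 = -5/3 ≈ -1.6667)
R(r) = 8 + 88*r (R(r) = 8 + 4*((r + (11 - r))*(r + r)) = 8 + 4*(11*(2*r)) = 8 + 4*(22*r) = 8 + 88*r)
K(p) = I*sqrt(6) (K(p) = sqrt(-6) = I*sqrt(6))
K(-6)*R(y) + t(9, 13) = (I*sqrt(6))*(8 + 88*(-5/3)) + 9 = (I*sqrt(6))*(8 - 440/3) + 9 = (I*sqrt(6))*(-416/3) + 9 = -416*I*sqrt(6)/3 + 9 = 9 - 416*I*sqrt(6)/3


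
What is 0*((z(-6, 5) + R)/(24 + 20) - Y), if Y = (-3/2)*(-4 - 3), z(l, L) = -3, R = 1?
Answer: 0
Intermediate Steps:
Y = 21/2 (Y = -3*1/2*(-7) = -3/2*(-7) = 21/2 ≈ 10.500)
0*((z(-6, 5) + R)/(24 + 20) - Y) = 0*((-3 + 1)/(24 + 20) - 1*21/2) = 0*(-2/44 - 21/2) = 0*(-2*1/44 - 21/2) = 0*(-1/22 - 21/2) = 0*(-116/11) = 0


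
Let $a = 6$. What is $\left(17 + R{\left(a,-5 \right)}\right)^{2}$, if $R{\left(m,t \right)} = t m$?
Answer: $169$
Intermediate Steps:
$R{\left(m,t \right)} = m t$
$\left(17 + R{\left(a,-5 \right)}\right)^{2} = \left(17 + 6 \left(-5\right)\right)^{2} = \left(17 - 30\right)^{2} = \left(-13\right)^{2} = 169$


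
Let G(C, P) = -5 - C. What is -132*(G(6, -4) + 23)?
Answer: -1584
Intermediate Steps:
-132*(G(6, -4) + 23) = -132*((-5 - 1*6) + 23) = -132*((-5 - 6) + 23) = -132*(-11 + 23) = -132*12 = -1584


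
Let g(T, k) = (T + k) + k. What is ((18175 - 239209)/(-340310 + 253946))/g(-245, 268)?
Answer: 36839/4188654 ≈ 0.0087949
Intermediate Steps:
g(T, k) = T + 2*k
((18175 - 239209)/(-340310 + 253946))/g(-245, 268) = ((18175 - 239209)/(-340310 + 253946))/(-245 + 2*268) = (-221034/(-86364))/(-245 + 536) = -221034*(-1/86364)/291 = (36839/14394)*(1/291) = 36839/4188654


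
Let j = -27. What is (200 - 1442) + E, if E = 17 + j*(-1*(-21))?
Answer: -1792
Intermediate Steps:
E = -550 (E = 17 - (-27)*(-21) = 17 - 27*21 = 17 - 567 = -550)
(200 - 1442) + E = (200 - 1442) - 550 = -1242 - 550 = -1792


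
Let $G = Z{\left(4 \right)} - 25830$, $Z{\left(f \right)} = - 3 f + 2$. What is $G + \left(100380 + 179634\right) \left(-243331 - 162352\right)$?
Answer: $-113596945402$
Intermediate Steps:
$Z{\left(f \right)} = 2 - 3 f$
$G = -25840$ ($G = \left(2 - 12\right) - 25830 = -10 - 25830 = -25840$)
$G + \left(100380 + 179634\right) \left(-243331 - 162352\right) = -25840 + \left(100380 + 179634\right) \left(-243331 - 162352\right) = -25840 + 280014 \left(-405683\right) = -25840 - 113596919562 = -113596945402$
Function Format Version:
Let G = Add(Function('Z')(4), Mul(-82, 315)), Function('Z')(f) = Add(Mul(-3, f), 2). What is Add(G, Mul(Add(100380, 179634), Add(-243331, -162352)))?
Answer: -113596945402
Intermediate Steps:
Function('Z')(f) = Add(2, Mul(-3, f))
G = -25840 (G = Add(Add(2, Mul(-3, 4)), Mul(-82, 315)) = Add(Add(2, -12), -25830) = Add(-10, -25830) = -25840)
Add(G, Mul(Add(100380, 179634), Add(-243331, -162352))) = Add(-25840, Mul(Add(100380, 179634), Add(-243331, -162352))) = Add(-25840, Mul(280014, -405683)) = Add(-25840, -113596919562) = -113596945402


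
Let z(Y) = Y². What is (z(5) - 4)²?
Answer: 441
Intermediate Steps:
(z(5) - 4)² = (5² - 4)² = (25 - 4)² = 21² = 441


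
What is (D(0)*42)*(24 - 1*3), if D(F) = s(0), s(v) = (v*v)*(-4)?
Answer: 0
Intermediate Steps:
s(v) = -4*v² (s(v) = v²*(-4) = -4*v²)
D(F) = 0 (D(F) = -4*0² = -4*0 = 0)
(D(0)*42)*(24 - 1*3) = (0*42)*(24 - 1*3) = 0*(24 - 3) = 0*21 = 0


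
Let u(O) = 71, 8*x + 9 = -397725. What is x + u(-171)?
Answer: -198583/4 ≈ -49646.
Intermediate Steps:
x = -198867/4 (x = -9/8 + (⅛)*(-397725) = -9/8 - 397725/8 = -198867/4 ≈ -49717.)
x + u(-171) = -198867/4 + 71 = -198583/4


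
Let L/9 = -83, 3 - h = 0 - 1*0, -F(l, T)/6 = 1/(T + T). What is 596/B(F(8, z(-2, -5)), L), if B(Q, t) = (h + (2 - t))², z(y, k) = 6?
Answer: 149/141376 ≈ 0.0010539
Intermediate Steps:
F(l, T) = -3/T (F(l, T) = -6/(T + T) = -6*1/(2*T) = -3/T)
h = 3 (h = 3 - (0 - 1*0) = 3 - (0 + 0) = 3 - 1*0 = 3 + 0 = 3)
L = -747 (L = 9*(-83) = -747)
B(Q, t) = (5 - t)² (B(Q, t) = (3 + (2 - t))² = (5 - t)²)
596/B(F(8, z(-2, -5)), L) = 596/((5 - 1*(-747))²) = 596/((5 + 747)²) = 596/(752²) = 596/565504 = 596*(1/565504) = 149/141376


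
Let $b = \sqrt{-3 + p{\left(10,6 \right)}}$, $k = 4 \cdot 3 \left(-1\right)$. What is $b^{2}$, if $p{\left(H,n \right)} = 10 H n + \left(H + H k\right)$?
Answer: $487$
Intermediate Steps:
$k = -12$ ($k = 12 \left(-1\right) = -12$)
$p{\left(H,n \right)} = - 11 H + 10 H n$ ($p{\left(H,n \right)} = 10 H n + \left(H + H \left(-12\right)\right) = 10 H n + \left(H - 12 H\right) = 10 H n - 11 H = - 11 H + 10 H n$)
$b = \sqrt{487}$ ($b = \sqrt{-3 + 10 \left(-11 + 10 \cdot 6\right)} = \sqrt{-3 + 10 \left(-11 + 60\right)} = \sqrt{-3 + 10 \cdot 49} = \sqrt{-3 + 490} = \sqrt{487} \approx 22.068$)
$b^{2} = \left(\sqrt{487}\right)^{2} = 487$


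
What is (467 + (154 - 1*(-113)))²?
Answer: 538756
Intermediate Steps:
(467 + (154 - 1*(-113)))² = (467 + (154 + 113))² = (467 + 267)² = 734² = 538756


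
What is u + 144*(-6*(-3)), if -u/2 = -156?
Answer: 2904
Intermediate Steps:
u = 312 (u = -2*(-156) = 312)
u + 144*(-6*(-3)) = 312 + 144*(-6*(-3)) = 312 + 144*18 = 312 + 2592 = 2904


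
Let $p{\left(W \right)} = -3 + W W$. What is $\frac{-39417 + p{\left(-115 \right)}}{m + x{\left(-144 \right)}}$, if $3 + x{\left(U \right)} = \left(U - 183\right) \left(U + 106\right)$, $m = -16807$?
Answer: $\frac{26195}{4384} \approx 5.9751$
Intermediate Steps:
$x{\left(U \right)} = -3 + \left(-183 + U\right) \left(106 + U\right)$ ($x{\left(U \right)} = -3 + \left(U - 183\right) \left(U + 106\right) = -3 + \left(-183 + U\right) \left(106 + U\right)$)
$p{\left(W \right)} = -3 + W^{2}$
$\frac{-39417 + p{\left(-115 \right)}}{m + x{\left(-144 \right)}} = \frac{-39417 - \left(3 - \left(-115\right)^{2}\right)}{-16807 - \left(8313 - 20736\right)} = \frac{-39417 + \left(-3 + 13225\right)}{-16807 + \left(-19401 + 20736 + 11088\right)} = \frac{-39417 + 13222}{-16807 + 12423} = - \frac{26195}{-4384} = \left(-26195\right) \left(- \frac{1}{4384}\right) = \frac{26195}{4384}$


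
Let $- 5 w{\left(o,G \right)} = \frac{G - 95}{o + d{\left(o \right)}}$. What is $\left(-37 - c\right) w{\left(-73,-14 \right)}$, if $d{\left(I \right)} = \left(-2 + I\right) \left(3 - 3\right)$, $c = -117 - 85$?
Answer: $- \frac{3597}{73} \approx -49.274$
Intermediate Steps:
$c = -202$ ($c = -117 - 85 = -202$)
$d{\left(I \right)} = 0$ ($d{\left(I \right)} = \left(-2 + I\right) 0 = 0$)
$w{\left(o,G \right)} = - \frac{-95 + G}{5 o}$ ($w{\left(o,G \right)} = - \frac{\left(G - 95\right) \frac{1}{o + 0}}{5} = - \frac{\left(-95 + G\right) \frac{1}{o}}{5} = - \frac{\frac{1}{o} \left(-95 + G\right)}{5} = - \frac{-95 + G}{5 o}$)
$\left(-37 - c\right) w{\left(-73,-14 \right)} = \left(-37 - -202\right) \frac{95 - -14}{5 \left(-73\right)} = \left(-37 + 202\right) \frac{1}{5} \left(- \frac{1}{73}\right) \left(95 + 14\right) = 165 \cdot \frac{1}{5} \left(- \frac{1}{73}\right) 109 = 165 \left(- \frac{109}{365}\right) = - \frac{3597}{73}$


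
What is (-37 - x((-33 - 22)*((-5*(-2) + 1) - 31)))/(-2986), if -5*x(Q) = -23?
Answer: 104/7465 ≈ 0.013932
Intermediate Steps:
x(Q) = 23/5 (x(Q) = -1/5*(-23) = 23/5)
(-37 - x((-33 - 22)*((-5*(-2) + 1) - 31)))/(-2986) = (-37 - 1*23/5)/(-2986) = (-37 - 23/5)*(-1/2986) = -208/5*(-1/2986) = 104/7465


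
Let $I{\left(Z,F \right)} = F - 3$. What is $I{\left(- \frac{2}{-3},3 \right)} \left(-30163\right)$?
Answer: $0$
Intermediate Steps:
$I{\left(Z,F \right)} = -3 + F$
$I{\left(- \frac{2}{-3},3 \right)} \left(-30163\right) = \left(-3 + 3\right) \left(-30163\right) = 0 \left(-30163\right) = 0$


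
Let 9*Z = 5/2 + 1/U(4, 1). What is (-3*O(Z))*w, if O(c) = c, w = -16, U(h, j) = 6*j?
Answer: 128/9 ≈ 14.222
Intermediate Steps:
Z = 8/27 (Z = (5/2 + 1/(6*1))/9 = (5*(½) + 1/6)/9 = (5/2 + 1*(⅙))/9 = (5/2 + ⅙)/9 = (⅑)*(8/3) = 8/27 ≈ 0.29630)
(-3*O(Z))*w = -3*8/27*(-16) = -8/9*(-16) = 128/9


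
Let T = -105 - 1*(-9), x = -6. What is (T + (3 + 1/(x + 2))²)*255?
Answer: -360825/16 ≈ -22552.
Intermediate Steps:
T = -96 (T = -105 + 9 = -96)
(T + (3 + 1/(x + 2))²)*255 = (-96 + (3 + 1/(-6 + 2))²)*255 = (-96 + (3 + 1/(-4))²)*255 = (-96 + (3 - ¼)²)*255 = (-96 + (11/4)²)*255 = (-96 + 121/16)*255 = -1415/16*255 = -360825/16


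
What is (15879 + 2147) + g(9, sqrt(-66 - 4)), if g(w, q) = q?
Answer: 18026 + I*sqrt(70) ≈ 18026.0 + 8.3666*I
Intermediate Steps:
(15879 + 2147) + g(9, sqrt(-66 - 4)) = (15879 + 2147) + sqrt(-66 - 4) = 18026 + sqrt(-70) = 18026 + I*sqrt(70)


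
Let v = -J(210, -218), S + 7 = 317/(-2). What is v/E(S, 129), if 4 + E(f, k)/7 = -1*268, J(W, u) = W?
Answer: 15/136 ≈ 0.11029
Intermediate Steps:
S = -331/2 (S = -7 + 317/(-2) = -7 + 317*(-1/2) = -7 - 317/2 = -331/2 ≈ -165.50)
v = -210 (v = -1*210 = -210)
E(f, k) = -1904 (E(f, k) = -28 + 7*(-1*268) = -28 + 7*(-268) = -28 - 1876 = -1904)
v/E(S, 129) = -210/(-1904) = -210*(-1/1904) = 15/136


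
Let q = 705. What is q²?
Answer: 497025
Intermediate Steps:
q² = 705² = 497025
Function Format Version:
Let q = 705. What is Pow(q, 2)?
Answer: 497025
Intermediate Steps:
Pow(q, 2) = Pow(705, 2) = 497025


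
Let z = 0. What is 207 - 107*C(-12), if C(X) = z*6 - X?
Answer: -1077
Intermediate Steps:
C(X) = -X (C(X) = 0*6 - X = 0 - X = -X)
207 - 107*C(-12) = 207 - (-107)*(-12) = 207 - 107*12 = 207 - 1284 = -1077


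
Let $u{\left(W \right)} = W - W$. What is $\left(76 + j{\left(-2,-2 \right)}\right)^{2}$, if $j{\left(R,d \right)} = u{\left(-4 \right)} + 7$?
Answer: $6889$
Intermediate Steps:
$u{\left(W \right)} = 0$
$j{\left(R,d \right)} = 7$ ($j{\left(R,d \right)} = 0 + 7 = 7$)
$\left(76 + j{\left(-2,-2 \right)}\right)^{2} = \left(76 + 7\right)^{2} = 83^{2} = 6889$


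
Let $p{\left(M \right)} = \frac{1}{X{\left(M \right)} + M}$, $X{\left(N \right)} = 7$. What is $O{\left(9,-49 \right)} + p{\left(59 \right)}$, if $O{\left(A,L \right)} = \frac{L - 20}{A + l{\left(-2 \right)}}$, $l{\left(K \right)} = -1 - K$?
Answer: $- \frac{1136}{165} \approx -6.8848$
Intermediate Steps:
$p{\left(M \right)} = \frac{1}{7 + M}$
$O{\left(A,L \right)} = \frac{-20 + L}{1 + A}$ ($O{\left(A,L \right)} = \frac{L - 20}{A - -1} = \frac{-20 + L}{A + \left(-1 + 2\right)} = \frac{-20 + L}{A + 1} = \frac{-20 + L}{1 + A}$)
$O{\left(9,-49 \right)} + p{\left(59 \right)} = \frac{-20 - 49}{1 + 9} + \frac{1}{7 + 59} = \frac{1}{10} \left(-69\right) + \frac{1}{66} = - \frac{69}{10} + \frac{1}{66} = - \frac{1136}{165}$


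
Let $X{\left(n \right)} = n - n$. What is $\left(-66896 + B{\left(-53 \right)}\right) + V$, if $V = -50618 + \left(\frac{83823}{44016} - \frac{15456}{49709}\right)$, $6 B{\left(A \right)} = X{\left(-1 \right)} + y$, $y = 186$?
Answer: $- \frac{85682766873647}{729330448} \approx -1.1748 \cdot 10^{5}$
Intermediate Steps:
$X{\left(n \right)} = 0$
$B{\left(A \right)} = 31$ ($B{\left(A \right)} = \frac{0 + 186}{6} = \frac{1}{6} \cdot 186 = 31$)
$V = - \frac{36916086468127}{729330448}$ ($V = -50618 + \left(83823 \cdot \frac{1}{44016} - \frac{15456}{49709}\right) = -50618 + \left(\frac{27941}{14672} - \frac{15456}{49709}\right) = -50618 + \frac{1162148737}{729330448} = - \frac{36916086468127}{729330448} \approx -50616.0$)
$\left(-66896 + B{\left(-53 \right)}\right) + V = \left(-66896 + 31\right) - \frac{36916086468127}{729330448} = -66865 - \frac{36916086468127}{729330448} = - \frac{85682766873647}{729330448}$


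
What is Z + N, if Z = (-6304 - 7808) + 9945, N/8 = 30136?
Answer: 236921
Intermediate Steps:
N = 241088 (N = 8*30136 = 241088)
Z = -4167 (Z = -14112 + 9945 = -4167)
Z + N = -4167 + 241088 = 236921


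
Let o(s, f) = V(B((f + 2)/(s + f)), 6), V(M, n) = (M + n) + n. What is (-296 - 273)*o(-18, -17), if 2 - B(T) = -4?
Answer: -10242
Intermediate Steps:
B(T) = 6 (B(T) = 2 - 1*(-4) = 2 + 4 = 6)
V(M, n) = M + 2*n
o(s, f) = 18 (o(s, f) = 6 + 2*6 = 6 + 12 = 18)
(-296 - 273)*o(-18, -17) = (-296 - 273)*18 = -569*18 = -10242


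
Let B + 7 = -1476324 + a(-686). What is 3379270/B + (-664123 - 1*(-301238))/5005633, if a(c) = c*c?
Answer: -3456070314677/1006868061051 ≈ -3.4325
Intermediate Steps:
a(c) = c²
B = -1005735 (B = -7 + (-1476324 + (-686)²) = -7 + (-1476324 + 470596) = -7 - 1005728 = -1005735)
3379270/B + (-664123 - 1*(-301238))/5005633 = 3379270/(-1005735) + (-664123 - 1*(-301238))/5005633 = 3379270*(-1/1005735) + (-664123 + 301238)*(1/5005633) = -675854/201147 - 362885*1/5005633 = -675854/201147 - 362885/5005633 = -3456070314677/1006868061051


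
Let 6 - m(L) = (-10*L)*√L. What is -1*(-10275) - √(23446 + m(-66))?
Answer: 10275 - 2*√(5863 - 165*I*√66) ≈ 10121.0 + 17.395*I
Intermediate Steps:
m(L) = 6 + 10*L^(3/2) (m(L) = 6 - (-10*L)*√L = 6 - (-10)*L^(3/2) = 6 + 10*L^(3/2))
-1*(-10275) - √(23446 + m(-66)) = -1*(-10275) - √(23446 + (6 + 10*(-66)^(3/2))) = 10275 - √(23446 + (6 + 10*(-66*I*√66))) = 10275 - √(23446 + (6 - 660*I*√66)) = 10275 - √(23452 - 660*I*√66)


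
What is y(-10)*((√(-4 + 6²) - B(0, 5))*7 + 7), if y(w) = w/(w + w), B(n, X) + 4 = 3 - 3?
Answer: 35/2 + 14*√2 ≈ 37.299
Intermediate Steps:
B(n, X) = -4 (B(n, X) = -4 + (3 - 3) = -4 + 0 = -4)
y(w) = ½ (y(w) = w/((2*w)) = (1/(2*w))*w = ½)
y(-10)*((√(-4 + 6²) - B(0, 5))*7 + 7) = ((√(-4 + 6²) - 1*(-4))*7 + 7)/2 = ((√(-4 + 36) + 4)*7 + 7)/2 = ((√32 + 4)*7 + 7)/2 = ((4*√2 + 4)*7 + 7)/2 = ((4 + 4*√2)*7 + 7)/2 = ((28 + 28*√2) + 7)/2 = (35 + 28*√2)/2 = 35/2 + 14*√2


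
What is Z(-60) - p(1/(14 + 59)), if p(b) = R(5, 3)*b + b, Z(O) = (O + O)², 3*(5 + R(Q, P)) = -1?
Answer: 3153613/219 ≈ 14400.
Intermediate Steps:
R(Q, P) = -16/3 (R(Q, P) = -5 + (⅓)*(-1) = -5 - ⅓ = -16/3)
Z(O) = 4*O² (Z(O) = (2*O)² = 4*O²)
p(b) = -13*b/3 (p(b) = -16*b/3 + b = -13*b/3)
Z(-60) - p(1/(14 + 59)) = 4*(-60)² - (-13)/(3*(14 + 59)) = 4*3600 - (-13)/(3*73) = 14400 - (-13)/(3*73) = 14400 - 1*(-13/219) = 14400 + 13/219 = 3153613/219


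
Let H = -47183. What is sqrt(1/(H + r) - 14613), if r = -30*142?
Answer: 4*I*sqrt(2416973991005)/51443 ≈ 120.88*I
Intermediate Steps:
r = -4260
sqrt(1/(H + r) - 14613) = sqrt(1/(-47183 - 4260) - 14613) = sqrt(1/(-51443) - 14613) = sqrt(-1/51443 - 14613) = sqrt(-751736560/51443) = 4*I*sqrt(2416973991005)/51443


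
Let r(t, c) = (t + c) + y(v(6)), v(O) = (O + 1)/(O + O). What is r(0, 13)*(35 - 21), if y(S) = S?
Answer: 1141/6 ≈ 190.17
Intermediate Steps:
v(O) = (1 + O)/(2*O) (v(O) = (1 + O)/((2*O)) = (1 + O)*(1/(2*O)) = (1 + O)/(2*O))
r(t, c) = 7/12 + c + t (r(t, c) = (t + c) + (1/2)*(1 + 6)/6 = (c + t) + (1/2)*(1/6)*7 = (c + t) + 7/12 = 7/12 + c + t)
r(0, 13)*(35 - 21) = (7/12 + 13 + 0)*(35 - 21) = (163/12)*14 = 1141/6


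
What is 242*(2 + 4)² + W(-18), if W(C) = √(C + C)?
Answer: 8712 + 6*I ≈ 8712.0 + 6.0*I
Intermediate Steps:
W(C) = √2*√C (W(C) = √(2*C) = √2*√C)
242*(2 + 4)² + W(-18) = 242*(2 + 4)² + √2*√(-18) = 242*6² + √2*(3*I*√2) = 242*36 + 6*I = 8712 + 6*I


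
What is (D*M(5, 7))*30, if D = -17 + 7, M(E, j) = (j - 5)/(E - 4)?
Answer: -600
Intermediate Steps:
M(E, j) = (-5 + j)/(-4 + E)
D = -10
(D*M(5, 7))*30 = -10*(-5 + 7)/(-4 + 5)*30 = -10*2/1*30 = -10*2*30 = -20*30 = -600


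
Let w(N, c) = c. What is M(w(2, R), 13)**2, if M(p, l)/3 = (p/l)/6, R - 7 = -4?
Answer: 9/676 ≈ 0.013314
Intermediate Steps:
R = 3 (R = 7 - 4 = 3)
M(p, l) = p/(2*l) (M(p, l) = 3*((p/l)/6) = 3*((p/l)*(1/6)) = 3*(p/(6*l)) = p/(2*l))
M(w(2, R), 13)**2 = ((1/2)*3/13)**2 = ((1/2)*3*(1/13))**2 = (3/26)**2 = 9/676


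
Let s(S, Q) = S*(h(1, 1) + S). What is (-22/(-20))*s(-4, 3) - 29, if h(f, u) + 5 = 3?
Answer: -13/5 ≈ -2.6000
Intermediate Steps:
h(f, u) = -2 (h(f, u) = -5 + 3 = -2)
s(S, Q) = S*(-2 + S)
(-22/(-20))*s(-4, 3) - 29 = (-22/(-20))*(-4*(-2 - 4)) - 29 = (-22*(-1/20))*(-4*(-6)) - 29 = (11/10)*24 - 29 = 132/5 - 29 = -13/5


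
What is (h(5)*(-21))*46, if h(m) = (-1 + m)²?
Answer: -15456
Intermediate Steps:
(h(5)*(-21))*46 = ((-1 + 5)²*(-21))*46 = (4²*(-21))*46 = (16*(-21))*46 = -336*46 = -15456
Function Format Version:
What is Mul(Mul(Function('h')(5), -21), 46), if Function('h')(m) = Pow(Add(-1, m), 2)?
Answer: -15456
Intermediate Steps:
Mul(Mul(Function('h')(5), -21), 46) = Mul(Mul(Pow(Add(-1, 5), 2), -21), 46) = Mul(Mul(Pow(4, 2), -21), 46) = Mul(Mul(16, -21), 46) = Mul(-336, 46) = -15456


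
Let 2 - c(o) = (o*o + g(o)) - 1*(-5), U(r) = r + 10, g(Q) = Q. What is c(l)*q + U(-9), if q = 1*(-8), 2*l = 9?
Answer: 223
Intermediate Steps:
l = 9/2 (l = (1/2)*9 = 9/2 ≈ 4.5000)
U(r) = 10 + r
q = -8
c(o) = -3 - o - o**2 (c(o) = 2 - ((o*o + o) - 1*(-5)) = 2 - ((o**2 + o) + 5) = 2 - ((o + o**2) + 5) = 2 - (5 + o + o**2) = 2 + (-5 - o - o**2) = -3 - o - o**2)
c(l)*q + U(-9) = (-3 - 1*9/2 - (9/2)**2)*(-8) + (10 - 9) = (-3 - 9/2 - 1*81/4)*(-8) + 1 = (-3 - 9/2 - 81/4)*(-8) + 1 = -111/4*(-8) + 1 = 222 + 1 = 223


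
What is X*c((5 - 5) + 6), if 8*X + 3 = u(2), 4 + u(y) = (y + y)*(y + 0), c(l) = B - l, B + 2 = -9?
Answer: -17/8 ≈ -2.1250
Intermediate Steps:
B = -11 (B = -2 - 9 = -11)
c(l) = -11 - l
u(y) = -4 + 2*y² (u(y) = -4 + (y + y)*(y + 0) = -4 + (2*y)*y = -4 + 2*y²)
X = ⅛ (X = -3/8 + (-4 + 2*2²)/8 = -3/8 + (-4 + 2*4)/8 = -3/8 + (-4 + 8)/8 = -3/8 + (⅛)*4 = -3/8 + ½ = ⅛ ≈ 0.12500)
X*c((5 - 5) + 6) = (-11 - ((5 - 5) + 6))/8 = (-11 - (0 + 6))/8 = (-11 - 1*6)/8 = (-11 - 6)/8 = (⅛)*(-17) = -17/8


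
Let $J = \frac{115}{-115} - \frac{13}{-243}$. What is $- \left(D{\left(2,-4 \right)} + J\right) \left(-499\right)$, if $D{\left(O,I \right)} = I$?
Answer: $- \frac{599798}{243} \approx -2468.3$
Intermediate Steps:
$J = - \frac{230}{243}$ ($J = 115 \left(- \frac{1}{115}\right) - - \frac{13}{243} = -1 + \frac{13}{243} = - \frac{230}{243} \approx -0.9465$)
$- \left(D{\left(2,-4 \right)} + J\right) \left(-499\right) = - \left(-4 - \frac{230}{243}\right) \left(-499\right) = - \frac{\left(-1202\right) \left(-499\right)}{243} = \left(-1\right) \frac{599798}{243} = - \frac{599798}{243}$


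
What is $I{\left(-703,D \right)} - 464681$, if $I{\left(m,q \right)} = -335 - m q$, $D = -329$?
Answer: $-696303$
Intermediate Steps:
$I{\left(m,q \right)} = -335 - m q$
$I{\left(-703,D \right)} - 464681 = \left(-335 - \left(-703\right) \left(-329\right)\right) - 464681 = \left(-335 - 231287\right) - 464681 = -231622 - 464681 = -696303$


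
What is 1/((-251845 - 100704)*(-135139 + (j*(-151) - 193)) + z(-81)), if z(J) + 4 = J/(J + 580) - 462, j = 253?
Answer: 499/30528615534170 ≈ 1.6345e-11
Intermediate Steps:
z(J) = -466 + J/(580 + J) (z(J) = -4 + (J/(J + 580) - 462) = -4 + (J/(580 + J) - 462) = -4 + (-462 + J/(580 + J)) = -466 + J/(580 + J))
1/((-251845 - 100704)*(-135139 + (j*(-151) - 193)) + z(-81)) = 1/((-251845 - 100704)*(-135139 + (253*(-151) - 193)) + 5*(-54056 - 93*(-81))/(580 - 81)) = 1/(-352549*(-135139 + (-38203 - 193)) + 5*(-54056 + 7533)/499) = 1/(-352549*(-135139 - 38396) + 5*(1/499)*(-46523)) = 1/(-352549*(-173535) - 232615/499) = 1/(61179590715 - 232615/499) = 1/(30528615534170/499) = 499/30528615534170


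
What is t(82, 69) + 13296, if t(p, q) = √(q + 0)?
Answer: 13296 + √69 ≈ 13304.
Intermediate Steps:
t(p, q) = √q
t(82, 69) + 13296 = √69 + 13296 = 13296 + √69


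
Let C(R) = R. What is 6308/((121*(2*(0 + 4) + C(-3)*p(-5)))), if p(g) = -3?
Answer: 6308/2057 ≈ 3.0666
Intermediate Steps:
6308/((121*(2*(0 + 4) + C(-3)*p(-5)))) = 6308/((121*(2*(0 + 4) - 3*(-3)))) = 6308/((121*(2*4 + 9))) = 6308/((121*(8 + 9))) = 6308/((121*17)) = 6308/2057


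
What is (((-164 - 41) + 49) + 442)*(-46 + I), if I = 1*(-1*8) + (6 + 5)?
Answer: -12298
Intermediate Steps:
I = 3 (I = 1*(-8) + 11 = -8 + 11 = 3)
(((-164 - 41) + 49) + 442)*(-46 + I) = (((-164 - 41) + 49) + 442)*(-46 + 3) = ((-205 + 49) + 442)*(-43) = (-156 + 442)*(-43) = 286*(-43) = -12298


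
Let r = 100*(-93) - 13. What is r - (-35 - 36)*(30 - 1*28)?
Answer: -9171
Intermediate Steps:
r = -9313 (r = -9300 - 13 = -9313)
r - (-35 - 36)*(30 - 1*28) = -9313 - (-35 - 36)*(30 - 1*28) = -9313 - (-71)*(30 - 28) = -9313 - (-71)*2 = -9313 - 1*(-142) = -9313 + 142 = -9171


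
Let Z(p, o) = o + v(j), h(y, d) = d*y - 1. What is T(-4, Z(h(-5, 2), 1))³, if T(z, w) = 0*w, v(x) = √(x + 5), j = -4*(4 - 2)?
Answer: 0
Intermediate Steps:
h(y, d) = -1 + d*y
j = -8 (j = -4*2 = -8)
v(x) = √(5 + x)
Z(p, o) = o + I*√3 (Z(p, o) = o + √(5 - 8) = o + √(-3) = o + I*√3)
T(z, w) = 0
T(-4, Z(h(-5, 2), 1))³ = 0³ = 0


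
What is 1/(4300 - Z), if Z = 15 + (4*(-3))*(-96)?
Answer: 1/3133 ≈ 0.00031918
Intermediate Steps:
Z = 1167 (Z = 15 - 12*(-96) = 15 + 1152 = 1167)
1/(4300 - Z) = 1/(4300 - 1*1167) = 1/(4300 - 1167) = 1/3133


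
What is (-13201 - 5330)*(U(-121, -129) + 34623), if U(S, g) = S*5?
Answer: -630387558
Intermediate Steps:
U(S, g) = 5*S
(-13201 - 5330)*(U(-121, -129) + 34623) = (-13201 - 5330)*(5*(-121) + 34623) = -18531*(-605 + 34623) = -18531*34018 = -630387558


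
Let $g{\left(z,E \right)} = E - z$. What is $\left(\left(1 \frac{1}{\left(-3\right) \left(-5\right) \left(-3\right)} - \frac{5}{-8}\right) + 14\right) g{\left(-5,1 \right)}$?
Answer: $\frac{5257}{60} \approx 87.617$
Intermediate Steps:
$\left(\left(1 \frac{1}{\left(-3\right) \left(-5\right) \left(-3\right)} - \frac{5}{-8}\right) + 14\right) g{\left(-5,1 \right)} = \left(\left(1 \frac{1}{\left(-3\right) \left(-5\right) \left(-3\right)} - \frac{5}{-8}\right) + 14\right) \left(1 - -5\right) = \left(\left(1 \frac{1}{15 \left(-3\right)} - - \frac{5}{8}\right) + 14\right) \left(1 + 5\right) = \left(\left(1 \frac{1}{-45} + \frac{5}{8}\right) + 14\right) 6 = \left(\left(1 \left(- \frac{1}{45}\right) + \frac{5}{8}\right) + 14\right) 6 = \left(\left(- \frac{1}{45} + \frac{5}{8}\right) + 14\right) 6 = \left(\frac{217}{360} + 14\right) 6 = \frac{5257}{360} \cdot 6 = \frac{5257}{60}$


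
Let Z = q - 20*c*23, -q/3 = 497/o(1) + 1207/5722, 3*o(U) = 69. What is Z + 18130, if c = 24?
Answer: 924471755/131606 ≈ 7024.5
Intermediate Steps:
o(U) = 23 (o(U) = (1/3)*69 = 23)
q = -8614785/131606 (q = -3*(497/23 + 1207/5722) = -3*2871595/131606 = -8614785/131606 ≈ -65.459)
Z = -1461545025/131606 (Z = -8614785/131606 - 20*24*23 = -8614785/131606 - 480*23 = -8614785/131606 - 11040 = -1461545025/131606 ≈ -11105.)
Z + 18130 = -1461545025/131606 + 18130 = 924471755/131606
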